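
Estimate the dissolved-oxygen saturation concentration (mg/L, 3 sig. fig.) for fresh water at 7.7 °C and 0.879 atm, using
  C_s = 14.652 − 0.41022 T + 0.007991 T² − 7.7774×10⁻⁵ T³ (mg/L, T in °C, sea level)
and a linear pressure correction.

C_s ≈ 10.5 mg/L

At sea level: C_s = 14.652 − 0.41022×7.7 + 0.007991×7.7² − 7.7774×10⁻⁵×7.7³ = 11.93 mg/L.
Pressure correction: C_s' = 11.93 × 0.879 = 10.49 mg/L.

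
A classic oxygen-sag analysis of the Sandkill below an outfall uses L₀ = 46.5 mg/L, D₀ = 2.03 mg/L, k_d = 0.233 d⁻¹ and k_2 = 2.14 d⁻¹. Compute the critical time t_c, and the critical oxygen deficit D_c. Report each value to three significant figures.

t_c = [1/(k_2−k_d)] ln[(k_2/k_d)(1 − D₀(k_2−k_d)/(k_d L₀))]
= [1/(2.14−0.233)] ln[(2.14/0.233)(1 − 2.03×1.907/(0.233×46.5))]
= (1/1.907) ln[9.185 × 0.6427] = 0.5244 × ln(5.903) = 0.5244 × 1.775 = 0.9310 d.
D_c = (k_d/k_2) L₀ e^(−k_d t_c) = (0.233/2.14) × 46.5 × e^(−0.233×0.9310) = 0.1089 × 46.5 × 0.8050 = 4.076 mg/L.

t_c ≈ 0.931 d; D_c ≈ 4.08 mg/L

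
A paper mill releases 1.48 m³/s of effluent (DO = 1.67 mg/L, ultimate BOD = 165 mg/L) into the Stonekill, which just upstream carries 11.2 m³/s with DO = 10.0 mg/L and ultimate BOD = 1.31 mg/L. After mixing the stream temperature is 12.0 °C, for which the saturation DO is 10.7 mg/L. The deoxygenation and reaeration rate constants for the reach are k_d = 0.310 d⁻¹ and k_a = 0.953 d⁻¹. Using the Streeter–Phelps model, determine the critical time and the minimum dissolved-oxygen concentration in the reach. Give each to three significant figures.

Mixed DO = (11.2×10.0 + 1.48×1.67)/(11.2+1.48) = 114.5/12.68 = 9.028 mg/L.
Mixed L₀ = (11.2×1.31 + 1.48×165)/(12.68) = 258.9/12.68 = 20.42 mg/L.
Initial deficit D₀ = C_s − DO₀ = 10.7 − 9.028 = 1.672 mg/L.
t_c = (1/0.6430) ln[(0.953/0.310)(1 − 1.672×0.6430/(0.310×20.42))] = 1.555 × ln(2.552) = 1.457 d.
D_c = (0.310/0.953) × 20.42 × e^(−0.310×1.457) = 0.3253 × 20.42 × 0.6366 = 4.227 mg/L.
Minimum DO = 10.7 − 4.227 = 6.473 mg/L.

t_c ≈ 1.46 d; minimum DO ≈ 6.47 mg/L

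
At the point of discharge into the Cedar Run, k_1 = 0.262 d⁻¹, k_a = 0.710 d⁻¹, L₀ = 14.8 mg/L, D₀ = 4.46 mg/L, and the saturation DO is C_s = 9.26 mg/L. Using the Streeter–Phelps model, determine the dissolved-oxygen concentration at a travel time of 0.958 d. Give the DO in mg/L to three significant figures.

DO ≈ 4.65 mg/L

k_1 L₀/(k_a−k_1) = 0.262×14.8/(0.710−0.262) = 3.878/0.4480 = 8.655 mg/L.
e^(−k_1 t) = e^(−0.262×0.9580) = 0.7780; e^(−k_a t) = e^(−0.710×0.9580) = 0.5065.
D = 8.655 × (0.7780 − 0.5065) + 4.46 × 0.5065 = 2.350 + 2.259 = 4.609 mg/L.
DO = C_s − D = 9.26 − 4.609 = 4.651 mg/L.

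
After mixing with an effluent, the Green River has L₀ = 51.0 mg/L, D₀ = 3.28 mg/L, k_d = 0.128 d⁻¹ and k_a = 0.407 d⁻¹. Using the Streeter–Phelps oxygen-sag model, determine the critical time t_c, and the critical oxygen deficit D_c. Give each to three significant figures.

t_c ≈ 3.60 d; D_c ≈ 10.1 mg/L

At the critical point dD/dt = 0, so k_d L₀ e^(−k_d t) = k_a D. Substituting D(t) from the Streeter–Phelps equation and solving for t gives
t_c = ln[(k_a/k_d)(1 − D₀(k_a−k_d)/(k_d L₀))] / (k_a−k_d).
Here k_a−k_d = 0.2790 d⁻¹ and 1 − D₀(k_a−k_d)/(k_d L₀) = 1 − 3.28×0.2790/(0.128×51.0) = 0.8598, so
t_c = ln(3.180 × 0.8598) / 0.2790 = 1.006 / 0.2790 = 3.605 d.
L(t_c) = L₀ e^(−k_d t_c) = 51.0 × 0.6304 = 32.15 mg/L, and at the critical point k_a D_c = k_d L, so D_c = (0.128/0.407) × 32.15 = 10.11 mg/L.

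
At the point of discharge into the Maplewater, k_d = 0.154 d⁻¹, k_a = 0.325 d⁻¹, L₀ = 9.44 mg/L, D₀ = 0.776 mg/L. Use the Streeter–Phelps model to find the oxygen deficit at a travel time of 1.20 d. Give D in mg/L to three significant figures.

k_d L₀/(k_a−k_d) = 0.154×9.44/(0.325−0.154) = 1.454/0.1710 = 8.502 mg/L.
e^(−k_d t) = e^(−0.154×1.200) = 0.8313; e^(−k_a t) = e^(−0.325×1.200) = 0.6771.
D = 8.502 × (0.8313 − 0.6771) + 0.776 × 0.6771 = 1.311 + 0.5254 = 1.836 mg/L.

D ≈ 1.84 mg/L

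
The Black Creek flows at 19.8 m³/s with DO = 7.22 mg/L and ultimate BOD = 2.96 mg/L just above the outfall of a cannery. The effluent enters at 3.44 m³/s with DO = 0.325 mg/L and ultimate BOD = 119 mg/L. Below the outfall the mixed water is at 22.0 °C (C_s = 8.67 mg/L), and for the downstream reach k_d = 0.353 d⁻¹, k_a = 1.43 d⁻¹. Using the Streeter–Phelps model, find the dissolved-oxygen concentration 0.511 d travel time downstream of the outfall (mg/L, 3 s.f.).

DO ≈ 5.15 mg/L

Mixed DO = (19.8×7.22 + 3.44×0.325)/(19.8+3.44) = 144.1/23.24 = 6.199 mg/L.
Mixed L₀ = (19.8×2.96 + 3.44×119)/(23.24) = 468.0/23.24 = 20.14 mg/L.
Initial deficit D₀ = C_s − DO₀ = 8.67 − 6.199 = 2.471 mg/L.
D(0.511) = [0.353×20.14/(1.43−0.353)](e^(−0.353×0.511) − e^(−1.43×0.511)) + 2.471 e^(−1.43×0.511)
= 6.600 × (0.8350 − 0.4816) + 2.471 × 0.4816 = 3.522 mg/L.
DO = 8.67 − 3.522 = 5.148 mg/L.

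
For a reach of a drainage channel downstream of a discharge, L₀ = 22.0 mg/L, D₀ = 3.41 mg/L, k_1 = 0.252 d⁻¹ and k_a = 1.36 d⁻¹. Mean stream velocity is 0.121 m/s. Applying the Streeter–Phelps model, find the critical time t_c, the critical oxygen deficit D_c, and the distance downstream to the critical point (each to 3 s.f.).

t_c ≈ 0.489 d; D_c ≈ 3.60 mg/L; x_c ≈ 5.11 km

At the critical point dD/dt = 0, so k_1 L₀ e^(−k_1 t) = k_a D. Substituting D(t) from the Streeter–Phelps equation and solving for t gives
t_c = ln[(k_a/k_1)(1 − D₀(k_a−k_1)/(k_1 L₀))] / (k_a−k_1).
Here k_a−k_1 = 1.108 d⁻¹ and 1 − D₀(k_a−k_1)/(k_1 L₀) = 1 − 3.41×1.108/(0.252×22.0) = 0.3185, so
t_c = ln(5.397 × 0.3185) / 1.108 = 0.5417 / 1.108 = 0.4889 d.
D_c = (k_1/k_a) L₀ e^(−k_1 t_c) = (0.252/1.36) × 22.0 × e^(−0.252×0.4889) = 0.1853 × 22.0 × 0.8841 = 3.604 mg/L.
x_c = v t_c = 0.121 m/s × 0.4889 d × 86400 s/d = 5111 m ≈ 5.11 km.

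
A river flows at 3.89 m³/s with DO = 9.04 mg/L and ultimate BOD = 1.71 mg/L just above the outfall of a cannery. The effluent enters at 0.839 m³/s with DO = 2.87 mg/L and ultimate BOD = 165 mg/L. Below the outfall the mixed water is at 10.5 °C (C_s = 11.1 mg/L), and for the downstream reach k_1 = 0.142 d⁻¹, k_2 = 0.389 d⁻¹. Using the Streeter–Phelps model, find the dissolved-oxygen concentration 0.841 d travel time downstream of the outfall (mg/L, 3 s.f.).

Mixed DO = (3.89×9.04 + 0.839×2.87)/(3.89+0.839) = 37.57/4.729 = 7.945 mg/L.
Mixed L₀ = (3.89×1.71 + 0.839×165)/(4.729) = 145.1/4.729 = 30.68 mg/L.
Initial deficit D₀ = C_s − DO₀ = 11.1 − 7.945 = 3.155 mg/L.
D(0.841) = [0.142×30.68/(0.389−0.142)](e^(−0.142×0.841) − e^(−0.389×0.841)) + 3.155 e^(−0.389×0.841)
= 17.64 × (0.8874 − 0.7210) + 3.155 × 0.7210 = 5.210 mg/L.
DO = 11.1 − 5.210 = 5.890 mg/L.

DO ≈ 5.89 mg/L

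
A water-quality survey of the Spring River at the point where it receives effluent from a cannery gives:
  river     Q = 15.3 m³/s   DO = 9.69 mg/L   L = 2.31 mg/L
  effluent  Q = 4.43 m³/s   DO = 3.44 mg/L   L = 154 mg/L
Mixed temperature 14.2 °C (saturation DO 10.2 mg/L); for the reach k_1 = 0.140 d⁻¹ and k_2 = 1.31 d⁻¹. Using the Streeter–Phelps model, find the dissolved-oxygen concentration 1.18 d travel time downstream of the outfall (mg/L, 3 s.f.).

DO ≈ 7.03 mg/L

Mixed DO = (15.3×9.69 + 4.43×3.44)/(15.3+4.43) = 163.5/19.73 = 8.287 mg/L.
Mixed L₀ = (15.3×2.31 + 4.43×154)/(19.73) = 717.6/19.73 = 36.37 mg/L.
Initial deficit D₀ = C_s − DO₀ = 10.2 − 8.287 = 1.913 mg/L.
D(1.18) = [0.140×36.37/(1.31−0.140)](e^(−0.140×1.18) − e^(−1.31×1.18)) + 1.913 e^(−1.31×1.18)
= 4.352 × (0.8477 − 0.2131) + 1.913 × 0.2131 = 3.169 mg/L.
DO = 10.2 − 3.169 = 7.031 mg/L.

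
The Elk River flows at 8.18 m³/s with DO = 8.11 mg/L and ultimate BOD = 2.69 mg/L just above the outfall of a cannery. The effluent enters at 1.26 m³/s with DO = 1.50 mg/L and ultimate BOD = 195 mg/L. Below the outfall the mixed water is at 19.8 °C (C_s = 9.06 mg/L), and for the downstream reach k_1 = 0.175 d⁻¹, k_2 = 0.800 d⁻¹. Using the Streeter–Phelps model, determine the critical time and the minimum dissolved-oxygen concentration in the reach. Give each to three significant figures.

t_c ≈ 2.01 d; minimum DO ≈ 4.70 mg/L

Mixed DO = (8.18×8.11 + 1.26×1.50)/(8.18+1.26) = 68.23/9.440 = 7.228 mg/L.
Mixed L₀ = (8.18×2.69 + 1.26×195)/(9.440) = 267.7/9.440 = 28.36 mg/L.
Initial deficit D₀ = C_s − DO₀ = 9.06 − 7.228 = 1.832 mg/L.
t_c = (1/0.6250) ln[(0.800/0.175)(1 − 1.832×0.6250/(0.175×28.36))] = 1.600 × ln(3.517) = 2.012 d.
D_c = (0.175/0.800) × 28.36 × e^(−0.175×2.012) = 0.2187 × 28.36 × 0.7032 = 4.362 mg/L.
Minimum DO = 9.06 − 4.362 = 4.698 mg/L.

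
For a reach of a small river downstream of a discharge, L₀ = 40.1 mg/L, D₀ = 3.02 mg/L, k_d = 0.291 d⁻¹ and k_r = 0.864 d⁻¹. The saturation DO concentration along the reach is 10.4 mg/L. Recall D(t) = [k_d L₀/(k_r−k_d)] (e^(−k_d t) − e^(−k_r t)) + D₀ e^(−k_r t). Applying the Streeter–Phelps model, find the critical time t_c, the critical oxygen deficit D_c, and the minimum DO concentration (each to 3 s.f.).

t_c ≈ 1.62 d; D_c ≈ 8.43 mg/L; min DO ≈ 1.97 mg/L

At the critical point dD/dt = 0, so k_d L₀ e^(−k_d t) = k_r D. Substituting D(t) from the Streeter–Phelps equation and solving for t gives
t_c = ln[(k_r/k_d)(1 − D₀(k_r−k_d)/(k_d L₀))] / (k_r−k_d).
Here k_r−k_d = 0.5730 d⁻¹ and 1 − D₀(k_r−k_d)/(k_d L₀) = 1 − 3.02×0.5730/(0.291×40.1) = 0.8517, so
t_c = ln(2.969 × 0.8517) / 0.5730 = 0.9277 / 0.5730 = 1.619 d.
D_c = (k_d/k_r) L₀ e^(−k_d t_c) = (0.291/0.864) × 40.1 × e^(−0.291×1.619) = 0.3368 × 40.1 × 0.6243 = 8.431 mg/L.
Minimum DO = C_s − D_c = 10.4 − 8.431 = 1.969 mg/L.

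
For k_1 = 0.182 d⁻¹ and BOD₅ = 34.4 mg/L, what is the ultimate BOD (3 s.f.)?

L₀ ≈ 57.6 mg/L

BOD₅ = L₀(1 − e^(−5k_1)) ⇒ L₀ = BOD₅ / (1 − e^(−5×0.182))
= 34.4 / (1 − 0.4025) = 34.4 / 0.5975 = 57.58 mg/L.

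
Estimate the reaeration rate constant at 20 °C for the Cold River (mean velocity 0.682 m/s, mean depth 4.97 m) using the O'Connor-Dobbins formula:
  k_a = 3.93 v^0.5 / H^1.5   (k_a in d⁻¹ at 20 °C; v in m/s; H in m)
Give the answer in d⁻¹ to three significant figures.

k_a ≈ 0.293 d⁻¹

k_a = 3.93 × 0.682^0.5 / 4.97^1.5 = 3.93 × 0.8258 / 11.08 = 0.2929 d⁻¹.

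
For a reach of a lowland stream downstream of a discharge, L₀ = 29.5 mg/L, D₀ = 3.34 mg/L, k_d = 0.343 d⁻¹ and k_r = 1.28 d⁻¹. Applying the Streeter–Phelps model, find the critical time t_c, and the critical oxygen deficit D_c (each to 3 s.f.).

With k_r/k_d = 3.732 and 1 − D₀(k_r−k_d)/(k_d L₀) = 0.6907,
t_c = ln(3.732 × 0.6907) / (1.28 − 0.343) = ln(2.578) / 0.9370 = 0.9468/0.9370 = 1.011 d.
L(t_c) = L₀ e^(−k_d t_c) = 29.5 × 0.7071 = 20.86 mg/L, and at the critical point k_r D_c = k_d L, so D_c = (0.343/1.28) × 20.86 = 5.590 mg/L.

t_c ≈ 1.01 d; D_c ≈ 5.59 mg/L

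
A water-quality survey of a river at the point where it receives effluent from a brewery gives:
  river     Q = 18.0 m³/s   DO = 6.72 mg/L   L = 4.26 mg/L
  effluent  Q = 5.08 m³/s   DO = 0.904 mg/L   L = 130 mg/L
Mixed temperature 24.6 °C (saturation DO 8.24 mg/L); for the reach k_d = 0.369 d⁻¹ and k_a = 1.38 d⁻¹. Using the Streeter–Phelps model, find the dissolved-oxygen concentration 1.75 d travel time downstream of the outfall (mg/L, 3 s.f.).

Mixed DO = (18.0×6.72 + 5.08×0.904)/(18.0+5.08) = 125.6/23.08 = 5.440 mg/L.
Mixed L₀ = (18.0×4.26 + 5.08×130)/(23.08) = 737.1/23.08 = 31.94 mg/L.
Initial deficit D₀ = C_s − DO₀ = 8.24 − 5.440 = 2.800 mg/L.
D(1.75) = [0.369×31.94/(1.38−0.369)](e^(−0.369×1.75) − e^(−1.38×1.75)) + 2.800 e^(−1.38×1.75)
= 11.66 × (0.5243 − 0.08937) + 2.800 × 0.08937 = 5.320 mg/L.
DO = 8.24 − 5.320 = 2.920 mg/L.

DO ≈ 2.92 mg/L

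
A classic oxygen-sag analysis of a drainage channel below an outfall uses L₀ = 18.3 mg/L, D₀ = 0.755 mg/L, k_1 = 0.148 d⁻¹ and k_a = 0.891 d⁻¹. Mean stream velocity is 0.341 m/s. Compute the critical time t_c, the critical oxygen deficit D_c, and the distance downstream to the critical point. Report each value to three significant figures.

t_c ≈ 2.10 d; D_c ≈ 2.23 mg/L; x_c ≈ 62.0 km

At the critical point dD/dt = 0, so k_1 L₀ e^(−k_1 t) = k_a D. Substituting D(t) from the Streeter–Phelps equation and solving for t gives
t_c = ln[(k_a/k_1)(1 − D₀(k_a−k_1)/(k_1 L₀))] / (k_a−k_1).
Here k_a−k_1 = 0.7430 d⁻¹ and 1 − D₀(k_a−k_1)/(k_1 L₀) = 1 − 0.755×0.7430/(0.148×18.3) = 0.7929, so
t_c = ln(6.020 × 0.7929) / 0.7430 = 1.563 / 0.7430 = 2.104 d.
L(t_c) = L₀ e^(−k_1 t_c) = 18.3 × 0.7325 = 13.40 mg/L, and at the critical point k_a D_c = k_1 L, so D_c = (0.148/0.891) × 13.40 = 2.226 mg/L.
x_c = v t_c = 0.341 m/s × 2.104 d × 86400 s/d = 61980 m ≈ 62.0 km.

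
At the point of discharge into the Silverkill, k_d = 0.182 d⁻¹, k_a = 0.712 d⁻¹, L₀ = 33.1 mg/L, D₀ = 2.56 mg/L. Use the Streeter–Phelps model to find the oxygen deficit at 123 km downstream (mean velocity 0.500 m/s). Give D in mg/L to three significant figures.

D ≈ 5.61 mg/L

Travel time t = x/v = 123 km / (0.500 m/s) = 123000 m / 0.500 m/s = 246000 s = 2.847 d.
k_d L₀/(k_a−k_d) = 0.182×33.1/(0.712−0.182) = 6.024/0.5300 = 11.37 mg/L.
e^(−k_d t) = e^(−0.182×2.847) = 0.5956; e^(−k_a t) = e^(−0.712×2.847) = 0.1317.
D = 11.37 × (0.5956 − 0.1317) + 2.56 × 0.1317 = 5.273 + 0.3372 = 5.610 mg/L.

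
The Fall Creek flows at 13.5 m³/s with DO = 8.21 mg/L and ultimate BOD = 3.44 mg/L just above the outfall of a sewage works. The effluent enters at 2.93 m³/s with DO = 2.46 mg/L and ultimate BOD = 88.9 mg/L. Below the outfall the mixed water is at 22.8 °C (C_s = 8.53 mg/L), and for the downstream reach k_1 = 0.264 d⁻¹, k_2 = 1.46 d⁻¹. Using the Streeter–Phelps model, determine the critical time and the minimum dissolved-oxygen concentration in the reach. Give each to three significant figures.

t_c ≈ 1.10 d; minimum DO ≈ 6.00 mg/L

Mixed DO = (13.5×8.21 + 2.93×2.46)/(13.5+2.93) = 118.0/16.43 = 7.185 mg/L.
Mixed L₀ = (13.5×3.44 + 2.93×88.9)/(16.43) = 306.9/16.43 = 18.68 mg/L.
Initial deficit D₀ = C_s − DO₀ = 8.53 − 7.185 = 1.345 mg/L.
t_c = (1/1.196) ln[(1.46/0.264)(1 − 1.345×1.196/(0.264×18.68))] = 0.8361 × ln(3.726) = 1.100 d.
D_c = (0.264/1.46) × 18.68 × e^(−0.264×1.100) = 0.1808 × 18.68 × 0.7480 = 2.527 mg/L.
Minimum DO = 8.53 − 2.527 = 6.003 mg/L.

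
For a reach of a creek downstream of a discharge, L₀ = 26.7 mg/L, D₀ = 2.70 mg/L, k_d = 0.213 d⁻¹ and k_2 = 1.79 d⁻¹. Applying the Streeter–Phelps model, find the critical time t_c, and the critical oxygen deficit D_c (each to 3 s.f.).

With k_2/k_d = 8.404 and 1 − D₀(k_2−k_d)/(k_d L₀) = 0.2513,
t_c = ln(8.404 × 0.2513) / (1.79 − 0.213) = ln(2.112) / 1.577 = 0.7476/1.577 = 0.4741 d.
L(t_c) = L₀ e^(−k_d t_c) = 26.7 × 0.9040 = 24.14 mg/L, and at the critical point k_2 D_c = k_d L, so D_c = (0.213/1.79) × 24.14 = 2.872 mg/L.

t_c ≈ 0.474 d; D_c ≈ 2.87 mg/L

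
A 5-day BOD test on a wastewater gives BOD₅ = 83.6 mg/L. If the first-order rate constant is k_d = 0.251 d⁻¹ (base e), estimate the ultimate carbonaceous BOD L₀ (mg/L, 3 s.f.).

L₀ ≈ 117 mg/L

BOD₅ = L₀(1 − e^(−5k_d)) ⇒ L₀ = BOD₅ / (1 − e^(−5×0.251))
= 83.6 / (1 − 0.2851) = 83.6 / 0.7149 = 116.9 mg/L.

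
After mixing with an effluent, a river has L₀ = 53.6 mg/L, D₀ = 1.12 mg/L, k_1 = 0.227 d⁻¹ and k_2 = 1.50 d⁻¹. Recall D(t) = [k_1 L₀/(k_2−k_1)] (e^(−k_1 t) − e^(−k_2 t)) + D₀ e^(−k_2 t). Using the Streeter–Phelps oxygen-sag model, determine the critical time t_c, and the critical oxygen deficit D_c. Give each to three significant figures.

At the critical point dD/dt = 0, so k_1 L₀ e^(−k_1 t) = k_2 D. Substituting D(t) from the Streeter–Phelps equation and solving for t gives
t_c = ln[(k_2/k_1)(1 − D₀(k_2−k_1)/(k_1 L₀))] / (k_2−k_1).
Here k_2−k_1 = 1.273 d⁻¹ and 1 − D₀(k_2−k_1)/(k_1 L₀) = 1 − 1.12×1.273/(0.227×53.6) = 0.8828, so
t_c = ln(6.608 × 0.8828) / 1.273 = 1.764 / 1.273 = 1.385 d.
L(t_c) = L₀ e^(−k_1 t_c) = 53.6 × 0.7302 = 39.14 mg/L, and at the critical point k_2 D_c = k_1 L, so D_c = (0.227/1.50) × 39.14 = 5.923 mg/L.

t_c ≈ 1.39 d; D_c ≈ 5.92 mg/L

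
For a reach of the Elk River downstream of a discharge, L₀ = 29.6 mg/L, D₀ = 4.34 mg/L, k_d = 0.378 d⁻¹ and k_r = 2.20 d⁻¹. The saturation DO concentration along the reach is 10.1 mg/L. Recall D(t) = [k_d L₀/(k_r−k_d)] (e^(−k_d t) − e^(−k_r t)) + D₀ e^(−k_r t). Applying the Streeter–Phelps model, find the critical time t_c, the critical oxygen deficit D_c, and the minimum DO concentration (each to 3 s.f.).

With k_r/k_d = 5.820 and 1 − D₀(k_r−k_d)/(k_d L₀) = 0.2933,
t_c = ln(5.820 × 0.2933) / (2.20 − 0.378) = ln(1.707) / 1.822 = 0.5347/1.822 = 0.2934 d.
L(t_c) = L₀ e^(−k_d t_c) = 29.6 × 0.8950 = 26.49 mg/L, and at the critical point k_r D_c = k_d L, so D_c = (0.378/2.20) × 26.49 = 4.552 mg/L.
Minimum DO = C_s − D_c = 10.1 − 4.552 = 5.548 mg/L.

t_c ≈ 0.293 d; D_c ≈ 4.55 mg/L; min DO ≈ 5.55 mg/L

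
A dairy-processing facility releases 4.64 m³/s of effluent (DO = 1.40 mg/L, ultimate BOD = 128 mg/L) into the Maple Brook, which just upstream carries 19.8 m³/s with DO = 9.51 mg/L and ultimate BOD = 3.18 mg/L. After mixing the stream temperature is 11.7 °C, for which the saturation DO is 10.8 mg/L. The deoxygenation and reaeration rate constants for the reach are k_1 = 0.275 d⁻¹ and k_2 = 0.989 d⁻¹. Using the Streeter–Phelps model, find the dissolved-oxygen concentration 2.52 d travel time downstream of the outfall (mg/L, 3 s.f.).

DO ≈ 6.25 mg/L

Mixed DO = (19.8×9.51 + 4.64×1.40)/(19.8+4.64) = 194.8/24.44 = 7.970 mg/L.
Mixed L₀ = (19.8×3.18 + 4.64×128)/(24.44) = 656.9/24.44 = 26.88 mg/L.
Initial deficit D₀ = C_s − DO₀ = 10.8 − 7.970 = 2.830 mg/L.
D(2.52) = [0.275×26.88/(0.989−0.275)](e^(−0.275×2.52) − e^(−0.989×2.52)) + 2.830 e^(−0.989×2.52)
= 10.35 × (0.5001 − 0.08272) + 2.830 × 0.08272 = 4.554 mg/L.
DO = 10.8 − 4.554 = 6.246 mg/L.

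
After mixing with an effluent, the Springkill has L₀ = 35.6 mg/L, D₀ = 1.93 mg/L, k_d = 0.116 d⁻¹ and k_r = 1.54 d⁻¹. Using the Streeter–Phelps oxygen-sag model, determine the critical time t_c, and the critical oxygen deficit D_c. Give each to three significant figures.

With k_r/k_d = 13.28 and 1 − D₀(k_r−k_d)/(k_d L₀) = 0.3345,
t_c = ln(13.28 × 0.3345) / (1.54 − 0.116) = ln(4.441) / 1.424 = 1.491/1.424 = 1.047 d.
L(t_c) = L₀ e^(−k_d t_c) = 35.6 × 0.8856 = 31.53 mg/L, and at the critical point k_r D_c = k_d L, so D_c = (0.116/1.54) × 31.53 = 2.375 mg/L.

t_c ≈ 1.05 d; D_c ≈ 2.37 mg/L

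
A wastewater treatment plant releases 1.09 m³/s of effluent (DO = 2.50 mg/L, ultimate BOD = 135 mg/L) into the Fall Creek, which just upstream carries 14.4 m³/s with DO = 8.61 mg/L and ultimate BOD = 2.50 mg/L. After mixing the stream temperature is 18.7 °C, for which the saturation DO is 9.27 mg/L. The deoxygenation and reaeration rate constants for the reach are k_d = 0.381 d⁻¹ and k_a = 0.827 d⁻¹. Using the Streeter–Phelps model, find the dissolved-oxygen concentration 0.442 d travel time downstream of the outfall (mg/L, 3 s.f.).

Mixed DO = (14.4×8.61 + 1.09×2.50)/(14.4+1.09) = 126.7/15.49 = 8.180 mg/L.
Mixed L₀ = (14.4×2.50 + 1.09×135)/(15.49) = 183.2/15.49 = 11.82 mg/L.
Initial deficit D₀ = C_s − DO₀ = 9.27 − 8.180 = 1.090 mg/L.
D(0.442) = [0.381×11.82/(0.827−0.381)](e^(−0.381×0.442) − e^(−0.827×0.442)) + 1.090 e^(−0.827×0.442)
= 10.10 × (0.8450 − 0.6938) + 1.090 × 0.6938 = 2.283 mg/L.
DO = 9.27 − 2.283 = 6.987 mg/L.

DO ≈ 6.99 mg/L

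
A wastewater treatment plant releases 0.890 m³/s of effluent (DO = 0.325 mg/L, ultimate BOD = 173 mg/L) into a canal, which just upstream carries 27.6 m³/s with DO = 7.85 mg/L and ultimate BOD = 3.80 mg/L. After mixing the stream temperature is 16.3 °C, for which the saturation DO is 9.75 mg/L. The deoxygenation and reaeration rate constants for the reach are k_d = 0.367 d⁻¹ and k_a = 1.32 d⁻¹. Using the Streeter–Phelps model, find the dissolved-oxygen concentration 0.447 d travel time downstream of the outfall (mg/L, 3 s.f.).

Mixed DO = (27.6×7.85 + 0.890×0.325)/(27.6+0.890) = 216.9/28.49 = 7.615 mg/L.
Mixed L₀ = (27.6×3.80 + 0.890×173)/(28.49) = 258.9/28.49 = 9.086 mg/L.
Initial deficit D₀ = C_s − DO₀ = 9.75 − 7.615 = 2.135 mg/L.
D(0.447) = [0.367×9.086/(1.32−0.367)](e^(−0.367×0.447) − e^(−1.32×0.447)) + 2.135 e^(−1.32×0.447)
= 3.499 × (0.8487 − 0.5543) + 2.135 × 0.5543 = 2.214 mg/L.
DO = 9.75 − 2.214 = 7.536 mg/L.

DO ≈ 7.54 mg/L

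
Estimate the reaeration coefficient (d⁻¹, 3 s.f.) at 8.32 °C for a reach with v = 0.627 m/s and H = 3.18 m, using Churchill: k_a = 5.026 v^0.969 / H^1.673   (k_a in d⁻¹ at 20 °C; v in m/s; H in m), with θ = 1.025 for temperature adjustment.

k_a ≈ 0.346 d⁻¹

k_a(20) = 5.026 × 0.627^0.969 / 3.18^1.673 = 5.026 × 0.6361 / 6.927 = 0.4615 d⁻¹.
k_a(8.32) = 0.4615 × 1.025^(8.32−20) = 0.4615 × 0.7495 = 0.3459 d⁻¹.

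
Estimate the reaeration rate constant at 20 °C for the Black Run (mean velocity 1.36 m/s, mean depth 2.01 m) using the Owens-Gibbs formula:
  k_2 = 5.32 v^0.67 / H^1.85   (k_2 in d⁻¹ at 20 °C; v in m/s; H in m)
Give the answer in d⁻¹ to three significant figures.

k_2 ≈ 1.80 d⁻¹

k_2 = 5.32 × 1.36^0.67 / 2.01^1.85 = 5.32 × 1.229 / 3.638 = 1.797 d⁻¹.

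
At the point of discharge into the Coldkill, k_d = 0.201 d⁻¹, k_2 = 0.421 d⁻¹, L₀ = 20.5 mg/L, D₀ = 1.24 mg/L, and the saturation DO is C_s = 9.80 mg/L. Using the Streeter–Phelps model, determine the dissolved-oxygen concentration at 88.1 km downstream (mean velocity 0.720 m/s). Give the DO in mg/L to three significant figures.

DO ≈ 5.35 mg/L

Travel time t = x/v = 88.1 km / (0.720 m/s) = 88100 m / 0.720 m/s = 122400 s = 1.416 d.
k_d L₀/(k_2−k_d) = 0.201×20.5/(0.421−0.201) = 4.120/0.2200 = 18.73 mg/L.
e^(−k_d t) = e^(−0.201×1.416) = 0.7523; e^(−k_2 t) = e^(−0.421×1.416) = 0.5509.
D = 18.73 × (0.7523 − 0.5509) + 1.24 × 0.5509 = 3.772 + 0.6831 = 4.455 mg/L.
DO = C_s − D = 9.80 − 4.455 = 5.345 mg/L.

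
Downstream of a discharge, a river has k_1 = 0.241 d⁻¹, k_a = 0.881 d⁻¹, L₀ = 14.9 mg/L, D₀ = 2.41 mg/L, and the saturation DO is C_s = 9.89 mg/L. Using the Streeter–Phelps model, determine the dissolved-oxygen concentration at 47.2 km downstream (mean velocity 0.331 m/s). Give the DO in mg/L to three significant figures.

DO ≈ 6.87 mg/L

Travel time t = x/v = 47.2 km / (0.331 m/s) = 47200 m / 0.331 m/s = 142600 s = 1.650 d.
k_1 L₀/(k_a−k_1) = 0.241×14.9/(0.881−0.241) = 3.591/0.6400 = 5.611 mg/L.
e^(−k_1 t) = e^(−0.241×1.650) = 0.6718; e^(−k_a t) = e^(−0.881×1.650) = 0.2336.
D = 5.611 × (0.6718 − 0.2336) + 2.41 × 0.2336 = 2.459 + 0.5630 = 3.022 mg/L.
DO = C_s − D = 9.89 − 3.022 = 6.868 mg/L.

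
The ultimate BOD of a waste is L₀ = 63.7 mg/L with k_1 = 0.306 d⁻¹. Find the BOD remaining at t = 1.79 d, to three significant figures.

L_t = L₀ e^(−k_1 t) = 63.7 × e^(−0.306×1.79) = 63.7 × 0.5783 = 36.83 mg/L.

L ≈ 36.8 mg/L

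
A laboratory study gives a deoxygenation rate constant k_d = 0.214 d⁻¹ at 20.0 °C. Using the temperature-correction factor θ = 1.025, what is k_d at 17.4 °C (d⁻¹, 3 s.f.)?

k_d ≈ 0.201 d⁻¹

k_d(T₂) = k_d(T₁) · θ^(T₂−T₁) = 0.214 × 1.025^(17.4−20.0)
= 0.214 × 1.025^-2.60 = 0.214 × 0.9378 = 0.2007 d⁻¹.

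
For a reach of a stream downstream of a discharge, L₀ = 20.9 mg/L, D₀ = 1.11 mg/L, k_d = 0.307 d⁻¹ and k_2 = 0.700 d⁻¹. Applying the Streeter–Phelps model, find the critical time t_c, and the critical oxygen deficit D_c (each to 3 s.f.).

With k_2/k_d = 2.280 and 1 − D₀(k_2−k_d)/(k_d L₀) = 0.9320,
t_c = ln(2.280 × 0.9320) / (0.700 − 0.307) = ln(2.125) / 0.3930 = 0.7538/0.3930 = 1.918 d.
L(t_c) = L₀ e^(−k_d t_c) = 20.9 × 0.5550 = 11.60 mg/L, and at the critical point k_2 D_c = k_d L, so D_c = (0.307/0.700) × 11.60 = 5.087 mg/L.

t_c ≈ 1.92 d; D_c ≈ 5.09 mg/L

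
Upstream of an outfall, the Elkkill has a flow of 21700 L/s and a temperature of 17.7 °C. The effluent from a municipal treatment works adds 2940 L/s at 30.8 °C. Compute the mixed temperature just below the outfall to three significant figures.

19.3 °C

Flow-weighted mixing: C = (Q_r C_r + Q_w C_w)/(Q_r + Q_w)
= (21700×17.7 + 2940×30.8)/(21700 + 2940) = 474600/24640 = 19.26 °C.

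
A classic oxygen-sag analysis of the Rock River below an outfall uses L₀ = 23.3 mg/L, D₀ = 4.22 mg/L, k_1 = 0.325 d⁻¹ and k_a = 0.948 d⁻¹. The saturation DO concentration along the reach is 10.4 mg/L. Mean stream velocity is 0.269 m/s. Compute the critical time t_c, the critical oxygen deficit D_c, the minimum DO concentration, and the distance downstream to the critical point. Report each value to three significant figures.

t_c ≈ 1.03 d; D_c ≈ 5.71 mg/L; min DO ≈ 4.69 mg/L; x_c ≈ 24.0 km

With k_a/k_1 = 2.917 and 1 − D₀(k_a−k_1)/(k_1 L₀) = 0.6528,
t_c = ln(2.917 × 0.6528) / (0.948 − 0.325) = ln(1.904) / 0.6230 = 0.6441/0.6230 = 1.034 d.
L(t_c) = L₀ e^(−k_1 t_c) = 23.3 × 0.7146 = 16.65 mg/L, and at the critical point k_a D_c = k_1 L, so D_c = (0.325/0.948) × 16.65 = 5.708 mg/L.
Minimum DO = C_s − D_c = 10.4 − 5.708 = 4.692 mg/L.
x_c = v t_c = 0.269 m/s × 1.034 d × 86400 s/d = 24030 m ≈ 24.0 km.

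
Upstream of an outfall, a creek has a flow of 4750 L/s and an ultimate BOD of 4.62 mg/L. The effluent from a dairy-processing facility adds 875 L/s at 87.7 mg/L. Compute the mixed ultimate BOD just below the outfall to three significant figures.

Flow-weighted mixing: C = (Q_r C_r + Q_w C_w)/(Q_r + Q_w)
= (4750×4.62 + 875×87.7)/(4750 + 875) = 98680/5625 = 17.54 mg/L.

17.5 mg/L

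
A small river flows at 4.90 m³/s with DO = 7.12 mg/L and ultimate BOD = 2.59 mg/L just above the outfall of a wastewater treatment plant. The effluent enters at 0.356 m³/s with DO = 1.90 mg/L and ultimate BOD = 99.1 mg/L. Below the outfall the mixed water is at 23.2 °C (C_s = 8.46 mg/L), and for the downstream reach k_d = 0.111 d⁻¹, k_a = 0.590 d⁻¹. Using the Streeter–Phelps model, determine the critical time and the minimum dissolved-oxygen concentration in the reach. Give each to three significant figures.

t_c ≈ 0.120 d; minimum DO ≈ 6.77 mg/L

Mixed DO = (4.90×7.12 + 0.356×1.90)/(4.90+0.356) = 35.56/5.256 = 6.766 mg/L.
Mixed L₀ = (4.90×2.59 + 0.356×99.1)/(5.256) = 47.97/5.256 = 9.127 mg/L.
Initial deficit D₀ = C_s − DO₀ = 8.46 − 6.766 = 1.694 mg/L.
t_c = (1/0.4790) ln[(0.590/0.111)(1 − 1.694×0.4790/(0.111×9.127))] = 2.088 × ln(1.059) = 0.1199 d.
D_c = (0.111/0.590) × 9.127 × e^(−0.111×0.1199) = 0.1881 × 9.127 × 0.9868 = 1.694 mg/L.
Minimum DO = 8.46 − 1.694 = 6.766 mg/L.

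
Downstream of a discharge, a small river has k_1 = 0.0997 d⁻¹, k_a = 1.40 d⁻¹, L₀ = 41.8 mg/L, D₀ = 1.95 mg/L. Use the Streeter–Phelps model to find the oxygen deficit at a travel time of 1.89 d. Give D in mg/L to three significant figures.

k_1 L₀/(k_a−k_1) = 0.0997×41.8/(1.40−0.0997) = 4.167/1.300 = 3.205 mg/L.
e^(−k_1 t) = e^(−0.0997×1.890) = 0.8283; e^(−k_a t) = e^(−1.40×1.890) = 0.07093.
D = 3.205 × (0.8283 − 0.07093) + 1.95 × 0.07093 = 2.427 + 0.1383 = 2.566 mg/L.

D ≈ 2.57 mg/L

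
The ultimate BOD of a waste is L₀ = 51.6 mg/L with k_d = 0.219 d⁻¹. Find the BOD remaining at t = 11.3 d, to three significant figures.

L ≈ 4.34 mg/L

L_t = L₀ e^(−k_d t) = 51.6 × e^(−0.219×11.3) = 51.6 × 0.08419 = 4.344 mg/L.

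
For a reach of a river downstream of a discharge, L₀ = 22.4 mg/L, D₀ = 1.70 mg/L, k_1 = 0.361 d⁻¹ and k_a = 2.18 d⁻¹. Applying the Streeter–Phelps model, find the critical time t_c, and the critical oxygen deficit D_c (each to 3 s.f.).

At the critical point dD/dt = 0, so k_1 L₀ e^(−k_1 t) = k_a D. Substituting D(t) from the Streeter–Phelps equation and solving for t gives
t_c = ln[(k_a/k_1)(1 − D₀(k_a−k_1)/(k_1 L₀))] / (k_a−k_1).
Here k_a−k_1 = 1.819 d⁻¹ and 1 − D₀(k_a−k_1)/(k_1 L₀) = 1 − 1.70×1.819/(0.361×22.4) = 0.6176, so
t_c = ln(6.039 × 0.6176) / 1.819 = 1.316 / 1.819 = 0.7236 d.
L(t_c) = L₀ e^(−k_1 t_c) = 22.4 × 0.7701 = 17.25 mg/L, and at the critical point k_a D_c = k_1 L, so D_c = (0.361/2.18) × 17.25 = 2.857 mg/L.

t_c ≈ 0.724 d; D_c ≈ 2.86 mg/L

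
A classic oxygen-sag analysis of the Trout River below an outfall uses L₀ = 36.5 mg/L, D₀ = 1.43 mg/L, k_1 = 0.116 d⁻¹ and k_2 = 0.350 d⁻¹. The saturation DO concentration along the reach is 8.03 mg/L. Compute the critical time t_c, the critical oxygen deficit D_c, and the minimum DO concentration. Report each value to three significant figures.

t_c ≈ 4.37 d; D_c ≈ 7.29 mg/L; min DO ≈ 0.741 mg/L

At the critical point dD/dt = 0, so k_1 L₀ e^(−k_1 t) = k_2 D. Substituting D(t) from the Streeter–Phelps equation and solving for t gives
t_c = ln[(k_2/k_1)(1 − D₀(k_2−k_1)/(k_1 L₀))] / (k_2−k_1).
Here k_2−k_1 = 0.2340 d⁻¹ and 1 − D₀(k_2−k_1)/(k_1 L₀) = 1 − 1.43×0.2340/(0.116×36.5) = 0.9210, so
t_c = ln(3.017 × 0.9210) / 0.2340 = 1.022 / 0.2340 = 4.368 d.
D_c = (k_1/k_2) L₀ e^(−k_1 t_c) = (0.116/0.350) × 36.5 × e^(−0.116×4.368) = 0.3314 × 36.5 × 0.6025 = 7.289 mg/L.
Minimum DO = C_s − D_c = 8.03 − 7.289 = 0.7413 mg/L.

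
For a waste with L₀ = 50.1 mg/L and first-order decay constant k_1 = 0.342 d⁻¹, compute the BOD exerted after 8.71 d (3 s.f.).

y ≈ 47.6 mg/L

y_t = L₀(1 − e^(−k_1 t)) = 50.1 × (1 − e^(−0.342×8.71))
= 50.1 × (1 − 0.05085) = 50.1 × 0.9491 = 47.55 mg/L.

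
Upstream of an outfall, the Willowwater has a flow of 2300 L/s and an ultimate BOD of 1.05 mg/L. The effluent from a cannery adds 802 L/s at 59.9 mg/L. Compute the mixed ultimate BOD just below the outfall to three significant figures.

Flow-weighted mixing: C = (Q_r C_r + Q_w C_w)/(Q_r + Q_w)
= (2300×1.05 + 802×59.9)/(2300 + 802) = 50450/3102 = 16.27 mg/L.

16.3 mg/L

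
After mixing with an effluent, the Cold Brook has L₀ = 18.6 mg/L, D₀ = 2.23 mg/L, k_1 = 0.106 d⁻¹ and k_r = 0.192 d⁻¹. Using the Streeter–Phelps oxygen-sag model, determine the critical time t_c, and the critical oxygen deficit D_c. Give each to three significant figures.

t_c = [1/(k_r−k_1)] ln[(k_r/k_1)(1 − D₀(k_r−k_1)/(k_1 L₀))]
= [1/(0.192−0.106)] ln[(0.192/0.106)(1 − 2.23×0.08600/(0.106×18.6))]
= (1/0.08600) ln[1.811 × 0.9027] = 11.63 × ln(1.635) = 11.63 × 0.4917 = 5.718 d.
D_c = (k_1/k_r) L₀ e^(−k_1 t_c) = (0.106/0.192) × 18.6 × e^(−0.106×5.718) = 0.5521 × 18.6 × 0.5455 = 5.601 mg/L.

t_c ≈ 5.72 d; D_c ≈ 5.60 mg/L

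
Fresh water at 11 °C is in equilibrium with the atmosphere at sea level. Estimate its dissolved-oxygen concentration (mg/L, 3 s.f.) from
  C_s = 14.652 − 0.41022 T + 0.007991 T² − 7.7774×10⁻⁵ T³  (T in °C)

C_s ≈ 11.0 mg/L

C_s = 14.652 − 0.41022×11 + 0.007991×11² − 7.7774×10⁻⁵×11³ = 11.00 mg/L.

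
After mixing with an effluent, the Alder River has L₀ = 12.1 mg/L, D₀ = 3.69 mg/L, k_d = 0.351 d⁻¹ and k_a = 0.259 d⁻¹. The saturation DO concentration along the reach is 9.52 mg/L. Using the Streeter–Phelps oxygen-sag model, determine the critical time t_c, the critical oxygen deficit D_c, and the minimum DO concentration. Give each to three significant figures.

t_c ≈ 2.47 d; D_c ≈ 6.90 mg/L; min DO ≈ 2.62 mg/L

t_c = [1/(k_a−k_d)] ln[(k_a/k_d)(1 − D₀(k_a−k_d)/(k_d L₀))]
= [1/(0.259−0.351)] ln[(0.259/0.351)(1 − 3.69×-0.09200/(0.351×12.1))]
= (1/-0.09200) ln[0.7379 × 1.080] = -10.87 × ln(0.7969) = -10.87 × -0.2271 = 2.468 d.
D_c = (k_d/k_a) L₀ e^(−k_d t_c) = (0.351/0.259) × 12.1 × e^(−0.351×2.468) = 1.355 × 12.1 × 0.4205 = 6.896 mg/L.
Minimum DO = C_s − D_c = 9.52 − 6.896 = 2.624 mg/L.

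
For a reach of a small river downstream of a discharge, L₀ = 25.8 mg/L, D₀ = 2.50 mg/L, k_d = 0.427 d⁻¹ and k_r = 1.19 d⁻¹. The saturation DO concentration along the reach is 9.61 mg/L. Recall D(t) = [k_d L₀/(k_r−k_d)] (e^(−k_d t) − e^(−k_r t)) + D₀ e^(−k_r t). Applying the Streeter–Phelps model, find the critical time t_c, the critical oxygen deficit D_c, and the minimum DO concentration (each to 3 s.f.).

t_c = [1/(k_r−k_d)] ln[(k_r/k_d)(1 − D₀(k_r−k_d)/(k_d L₀))]
= [1/(1.19−0.427)] ln[(1.19/0.427)(1 − 2.50×0.7630/(0.427×25.8))]
= (1/0.7630) ln[2.787 × 0.8269] = 1.311 × ln(2.304) = 1.311 × 0.8348 = 1.094 d.
D_c = (k_d/k_r) L₀ e^(−k_d t_c) = (0.427/1.19) × 25.8 × e^(−0.427×1.094) = 0.3588 × 25.8 × 0.6268 = 5.802 mg/L.
Minimum DO = C_s − D_c = 9.61 − 5.802 = 3.808 mg/L.

t_c ≈ 1.09 d; D_c ≈ 5.80 mg/L; min DO ≈ 3.81 mg/L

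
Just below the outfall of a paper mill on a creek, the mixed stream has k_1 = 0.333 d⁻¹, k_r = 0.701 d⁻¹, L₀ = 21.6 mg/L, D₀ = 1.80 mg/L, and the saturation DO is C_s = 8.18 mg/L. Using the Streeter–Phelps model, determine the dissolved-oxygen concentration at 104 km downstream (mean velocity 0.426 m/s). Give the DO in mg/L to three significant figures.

Travel time t = x/v = 104 km / (0.426 m/s) = 104000 m / 0.426 m/s = 244100 s = 2.826 d.
k_1 L₀/(k_r−k_1) = 0.333×21.6/(0.701−0.333) = 7.193/0.3680 = 19.55 mg/L.
e^(−k_1 t) = e^(−0.333×2.826) = 0.3903; e^(−k_r t) = e^(−0.701×2.826) = 0.1380.
D = 19.55 × (0.3903 − 0.1380) + 1.80 × 0.1380 = 4.931 + 0.2483 = 5.180 mg/L.
DO = C_s − D = 8.18 − 5.180 = 3.000 mg/L.

DO ≈ 3.00 mg/L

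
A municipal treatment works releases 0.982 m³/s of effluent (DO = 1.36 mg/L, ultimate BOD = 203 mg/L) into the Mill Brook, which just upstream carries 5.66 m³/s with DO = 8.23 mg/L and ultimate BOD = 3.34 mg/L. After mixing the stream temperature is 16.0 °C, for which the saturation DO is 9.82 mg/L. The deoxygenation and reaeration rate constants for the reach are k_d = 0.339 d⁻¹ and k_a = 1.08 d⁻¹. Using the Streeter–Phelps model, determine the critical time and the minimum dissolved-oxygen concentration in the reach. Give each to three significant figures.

Mixed DO = (5.66×8.23 + 0.982×1.36)/(5.66+0.982) = 47.92/6.642 = 7.214 mg/L.
Mixed L₀ = (5.66×3.34 + 0.982×203)/(6.642) = 218.3/6.642 = 32.86 mg/L.
Initial deficit D₀ = C_s − DO₀ = 9.82 − 7.214 = 2.606 mg/L.
t_c = (1/0.7410) ln[(1.08/0.339)(1 − 2.606×0.7410/(0.339×32.86))] = 1.350 × ln(2.634) = 1.307 d.
D_c = (0.339/1.08) × 32.86 × e^(−0.339×1.307) = 0.3139 × 32.86 × 0.6421 = 6.623 mg/L.
Minimum DO = 9.82 − 6.623 = 3.197 mg/L.

t_c ≈ 1.31 d; minimum DO ≈ 3.20 mg/L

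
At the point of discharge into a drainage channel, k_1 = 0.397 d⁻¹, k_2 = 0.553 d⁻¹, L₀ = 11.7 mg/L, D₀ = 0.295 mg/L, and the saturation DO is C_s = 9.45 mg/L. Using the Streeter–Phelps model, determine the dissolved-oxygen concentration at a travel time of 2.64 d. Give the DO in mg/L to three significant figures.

DO ≈ 5.86 mg/L

k_1 L₀/(k_2−k_1) = 0.397×11.7/(0.553−0.397) = 4.645/0.1560 = 29.77 mg/L.
e^(−k_1 t) = e^(−0.397×2.640) = 0.3506; e^(−k_2 t) = e^(−0.553×2.640) = 0.2323.
D = 29.77 × (0.3506 − 0.2323) + 0.295 × 0.2323 = 3.524 + 0.06852 = 3.593 mg/L.
DO = C_s − D = 9.45 − 3.593 = 5.857 mg/L.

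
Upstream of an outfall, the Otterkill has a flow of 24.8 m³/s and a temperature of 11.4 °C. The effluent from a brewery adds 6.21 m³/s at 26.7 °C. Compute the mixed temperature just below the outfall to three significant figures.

14.5 °C

Flow-weighted mixing: C = (Q_r C_r + Q_w C_w)/(Q_r + Q_w)
= (24.8×11.4 + 6.21×26.7)/(24.8 + 6.21) = 448.5/31.01 = 14.46 °C.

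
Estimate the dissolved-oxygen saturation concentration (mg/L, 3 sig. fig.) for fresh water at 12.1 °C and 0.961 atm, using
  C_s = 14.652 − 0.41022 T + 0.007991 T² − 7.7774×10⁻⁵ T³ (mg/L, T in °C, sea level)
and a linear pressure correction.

At sea level: C_s = 14.652 − 0.41022×12.1 + 0.007991×12.1² − 7.7774×10⁻⁵×12.1³ = 10.72 mg/L.
Pressure correction: C_s' = 10.72 × 0.961 = 10.30 mg/L.

C_s ≈ 10.3 mg/L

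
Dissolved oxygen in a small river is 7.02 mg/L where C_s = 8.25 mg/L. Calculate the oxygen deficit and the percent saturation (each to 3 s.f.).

D = C_s − C = 8.25 − 7.02 = 1.23 mg/L.
% saturation = 7.02/8.25 × 100 = 85.1 %.

D ≈ 1.23 mg/L; 85.1 % saturation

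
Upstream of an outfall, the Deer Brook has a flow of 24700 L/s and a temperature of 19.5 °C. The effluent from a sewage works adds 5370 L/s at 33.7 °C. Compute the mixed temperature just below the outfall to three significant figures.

22.0 °C

Flow-weighted mixing: C = (Q_r C_r + Q_w C_w)/(Q_r + Q_w)
= (24700×19.5 + 5370×33.7)/(24700 + 5370) = 662600/30070 = 22.04 °C.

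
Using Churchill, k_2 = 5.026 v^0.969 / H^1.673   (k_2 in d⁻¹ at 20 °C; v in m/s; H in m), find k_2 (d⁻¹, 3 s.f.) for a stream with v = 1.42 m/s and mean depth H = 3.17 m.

k_2 = 5.026 × 1.42^0.969 / 3.17^1.673 = 5.026 × 1.405 / 6.891 = 1.025 d⁻¹.

k_2 ≈ 1.02 d⁻¹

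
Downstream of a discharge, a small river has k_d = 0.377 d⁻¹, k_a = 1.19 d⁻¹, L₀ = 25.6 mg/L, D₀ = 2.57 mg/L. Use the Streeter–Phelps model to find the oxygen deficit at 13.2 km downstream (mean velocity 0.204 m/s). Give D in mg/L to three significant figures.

D ≈ 5.14 mg/L

Travel time t = x/v = 13.2 km / (0.204 m/s) = 13200 m / 0.204 m/s = 64710 s = 0.7489 d.
k_d L₀/(k_a−k_d) = 0.377×25.6/(1.19−0.377) = 9.651/0.8130 = 11.87 mg/L.
e^(−k_d t) = e^(−0.377×0.7489) = 0.7540; e^(−k_a t) = e^(−1.19×0.7489) = 0.4102.
D = 11.87 × (0.7540 − 0.4102) + 2.57 × 0.4102 = 4.082 + 1.054 = 5.136 mg/L.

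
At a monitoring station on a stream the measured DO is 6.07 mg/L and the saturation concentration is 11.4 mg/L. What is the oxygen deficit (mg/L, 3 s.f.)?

D ≈ 5.33 mg/L

D = C_s − C = 11.4 − 6.07 = 5.33 mg/L.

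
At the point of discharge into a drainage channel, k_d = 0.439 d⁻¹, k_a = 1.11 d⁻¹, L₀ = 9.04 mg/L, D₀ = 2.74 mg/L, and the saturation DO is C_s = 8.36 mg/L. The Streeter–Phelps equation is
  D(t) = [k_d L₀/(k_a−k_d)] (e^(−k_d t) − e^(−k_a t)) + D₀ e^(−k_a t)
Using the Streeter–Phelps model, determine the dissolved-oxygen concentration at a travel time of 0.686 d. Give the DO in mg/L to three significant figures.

DO ≈ 5.47 mg/L

k_d L₀/(k_a−k_d) = 0.439×9.04/(1.11−0.439) = 3.969/0.6710 = 5.914 mg/L.
e^(−k_d t) = e^(−0.439×0.6860) = 0.7400; e^(−k_a t) = e^(−1.11×0.6860) = 0.4670.
D = 5.914 × (0.7400 − 0.4670) + 2.74 × 0.4670 = 1.615 + 1.280 = 2.894 mg/L.
DO = C_s − D = 8.36 − 2.894 = 5.466 mg/L.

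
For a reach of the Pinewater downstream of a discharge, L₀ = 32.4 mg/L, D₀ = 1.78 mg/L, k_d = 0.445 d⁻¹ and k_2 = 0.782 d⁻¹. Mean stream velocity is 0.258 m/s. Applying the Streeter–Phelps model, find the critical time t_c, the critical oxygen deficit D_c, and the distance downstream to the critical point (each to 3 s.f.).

With k_2/k_d = 1.757 and 1 − D₀(k_2−k_d)/(k_d L₀) = 0.9584,
t_c = ln(1.757 × 0.9584) / (0.782 − 0.445) = ln(1.684) / 0.3370 = 0.5213/0.3370 = 1.547 d.
L(t_c) = L₀ e^(−k_d t_c) = 32.4 × 0.5024 = 16.28 mg/L, and at the critical point k_2 D_c = k_d L, so D_c = (0.445/0.782) × 16.28 = 9.263 mg/L.
x_c = v t_c = 0.258 m/s × 1.547 d × 86400 s/d = 34480 m ≈ 34.5 km.

t_c ≈ 1.55 d; D_c ≈ 9.26 mg/L; x_c ≈ 34.5 km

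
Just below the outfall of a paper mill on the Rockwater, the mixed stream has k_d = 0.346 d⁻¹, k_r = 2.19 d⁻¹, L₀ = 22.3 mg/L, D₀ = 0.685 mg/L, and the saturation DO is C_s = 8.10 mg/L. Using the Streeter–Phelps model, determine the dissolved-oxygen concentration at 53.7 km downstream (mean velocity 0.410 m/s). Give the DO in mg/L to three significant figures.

Travel time t = x/v = 53.7 km / (0.410 m/s) = 53700 m / 0.410 m/s = 131000 s = 1.516 d.
k_d L₀/(k_r−k_d) = 0.346×22.3/(2.19−0.346) = 7.716/1.844 = 4.184 mg/L.
e^(−k_d t) = e^(−0.346×1.516) = 0.5918; e^(−k_r t) = e^(−2.19×1.516) = 0.03616.
D = 4.184 × (0.5918 − 0.03616) + 0.685 × 0.03616 = 2.325 + 0.02477 = 2.350 mg/L.
DO = C_s − D = 8.10 − 2.350 = 5.750 mg/L.

DO ≈ 5.75 mg/L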